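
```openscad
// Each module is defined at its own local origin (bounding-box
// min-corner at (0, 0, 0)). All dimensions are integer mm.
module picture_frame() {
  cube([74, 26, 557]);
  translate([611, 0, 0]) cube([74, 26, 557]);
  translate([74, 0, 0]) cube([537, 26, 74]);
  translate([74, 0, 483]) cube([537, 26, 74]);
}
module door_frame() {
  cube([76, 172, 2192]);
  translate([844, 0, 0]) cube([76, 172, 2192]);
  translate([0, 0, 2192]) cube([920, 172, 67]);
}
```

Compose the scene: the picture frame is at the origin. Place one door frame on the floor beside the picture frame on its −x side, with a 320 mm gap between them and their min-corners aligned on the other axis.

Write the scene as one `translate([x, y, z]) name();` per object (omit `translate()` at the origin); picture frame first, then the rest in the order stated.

picture_frame();
translate([-1240, 0, 0]) door_frame();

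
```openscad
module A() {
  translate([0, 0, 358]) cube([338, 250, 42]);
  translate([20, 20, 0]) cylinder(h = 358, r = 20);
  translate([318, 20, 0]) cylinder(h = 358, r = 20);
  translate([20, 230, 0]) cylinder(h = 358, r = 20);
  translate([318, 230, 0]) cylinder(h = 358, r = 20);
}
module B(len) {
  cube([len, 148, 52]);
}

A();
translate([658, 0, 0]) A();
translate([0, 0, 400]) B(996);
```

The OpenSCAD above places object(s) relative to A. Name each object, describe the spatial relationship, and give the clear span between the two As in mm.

Second stool starts at x = 658; first ends at x = 338; clear span = 658 − 338 = 320 mm.

A is a stool. B is a beam. A beam spans the tops of two stools. The clear span between the two stools is 320 mm.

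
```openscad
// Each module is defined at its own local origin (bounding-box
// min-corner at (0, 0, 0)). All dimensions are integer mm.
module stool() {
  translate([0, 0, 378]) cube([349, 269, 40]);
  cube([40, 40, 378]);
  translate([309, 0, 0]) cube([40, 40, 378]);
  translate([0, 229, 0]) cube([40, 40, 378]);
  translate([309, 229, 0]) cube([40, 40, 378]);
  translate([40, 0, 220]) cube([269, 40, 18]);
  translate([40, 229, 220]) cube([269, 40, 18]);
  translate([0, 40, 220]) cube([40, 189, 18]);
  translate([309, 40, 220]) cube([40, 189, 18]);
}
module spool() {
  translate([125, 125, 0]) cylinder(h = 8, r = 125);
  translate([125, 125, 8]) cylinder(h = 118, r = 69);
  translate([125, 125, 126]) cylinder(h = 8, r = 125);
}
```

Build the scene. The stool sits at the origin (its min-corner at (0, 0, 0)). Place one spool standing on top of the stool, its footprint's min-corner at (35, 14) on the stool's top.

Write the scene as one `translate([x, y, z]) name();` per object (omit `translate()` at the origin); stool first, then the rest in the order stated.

stool();
translate([35, 14, 418]) spool();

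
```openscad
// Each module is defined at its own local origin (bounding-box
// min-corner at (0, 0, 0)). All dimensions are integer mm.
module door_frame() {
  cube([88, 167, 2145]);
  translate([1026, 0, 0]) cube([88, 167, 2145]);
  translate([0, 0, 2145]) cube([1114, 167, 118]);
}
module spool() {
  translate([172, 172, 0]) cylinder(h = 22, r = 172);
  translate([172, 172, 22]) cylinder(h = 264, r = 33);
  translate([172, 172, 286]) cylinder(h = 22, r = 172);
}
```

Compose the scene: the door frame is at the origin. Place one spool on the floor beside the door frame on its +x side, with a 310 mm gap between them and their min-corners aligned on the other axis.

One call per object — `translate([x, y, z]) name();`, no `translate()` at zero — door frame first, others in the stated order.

door_frame();
translate([1424, 0, 0]) spool();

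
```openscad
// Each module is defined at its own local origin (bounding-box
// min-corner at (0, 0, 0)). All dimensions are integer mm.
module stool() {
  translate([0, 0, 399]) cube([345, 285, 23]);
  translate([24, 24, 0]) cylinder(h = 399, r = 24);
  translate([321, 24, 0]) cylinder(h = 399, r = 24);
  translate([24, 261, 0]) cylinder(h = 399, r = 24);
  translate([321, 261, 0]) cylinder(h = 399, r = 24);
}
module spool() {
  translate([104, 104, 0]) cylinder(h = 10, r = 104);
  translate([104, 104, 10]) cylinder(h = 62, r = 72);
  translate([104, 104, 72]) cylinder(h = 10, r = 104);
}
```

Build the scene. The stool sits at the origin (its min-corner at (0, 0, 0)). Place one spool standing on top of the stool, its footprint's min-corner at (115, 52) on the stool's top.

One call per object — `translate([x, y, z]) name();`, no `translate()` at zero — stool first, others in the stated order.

stool();
translate([115, 52, 422]) spool();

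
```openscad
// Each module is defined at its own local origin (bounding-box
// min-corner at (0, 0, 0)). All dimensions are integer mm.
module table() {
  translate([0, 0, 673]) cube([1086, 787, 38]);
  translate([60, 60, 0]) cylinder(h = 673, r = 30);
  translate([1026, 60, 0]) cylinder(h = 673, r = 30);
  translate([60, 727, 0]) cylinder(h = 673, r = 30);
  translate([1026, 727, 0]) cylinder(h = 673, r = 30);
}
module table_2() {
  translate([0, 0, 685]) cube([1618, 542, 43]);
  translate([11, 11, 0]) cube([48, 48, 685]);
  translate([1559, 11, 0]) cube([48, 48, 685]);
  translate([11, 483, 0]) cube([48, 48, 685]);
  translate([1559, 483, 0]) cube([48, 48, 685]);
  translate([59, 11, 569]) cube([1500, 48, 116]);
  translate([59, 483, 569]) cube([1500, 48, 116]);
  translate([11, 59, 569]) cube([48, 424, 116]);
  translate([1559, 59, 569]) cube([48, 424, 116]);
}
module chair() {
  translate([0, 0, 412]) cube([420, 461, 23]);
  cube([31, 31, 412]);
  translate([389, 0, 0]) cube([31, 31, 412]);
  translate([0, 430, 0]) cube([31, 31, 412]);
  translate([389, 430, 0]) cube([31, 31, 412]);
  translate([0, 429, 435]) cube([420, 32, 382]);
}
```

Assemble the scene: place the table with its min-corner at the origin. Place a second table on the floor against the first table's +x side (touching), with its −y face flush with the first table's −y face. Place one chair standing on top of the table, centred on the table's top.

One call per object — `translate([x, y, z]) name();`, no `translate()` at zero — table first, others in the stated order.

table();
translate([1086, 0, 0]) table_2();
translate([333, 163, 711]) chair();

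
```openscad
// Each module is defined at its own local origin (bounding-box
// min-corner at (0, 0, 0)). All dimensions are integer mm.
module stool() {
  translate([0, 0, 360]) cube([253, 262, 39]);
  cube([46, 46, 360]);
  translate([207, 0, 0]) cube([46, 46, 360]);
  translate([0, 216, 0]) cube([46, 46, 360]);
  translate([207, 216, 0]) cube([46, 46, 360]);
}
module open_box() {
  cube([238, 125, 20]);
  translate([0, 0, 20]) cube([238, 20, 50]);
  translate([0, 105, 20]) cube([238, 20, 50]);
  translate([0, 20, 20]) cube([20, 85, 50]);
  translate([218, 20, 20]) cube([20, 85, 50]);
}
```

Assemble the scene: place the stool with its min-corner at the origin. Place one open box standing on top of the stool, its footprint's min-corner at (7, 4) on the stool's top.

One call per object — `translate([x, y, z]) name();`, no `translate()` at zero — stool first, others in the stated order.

stool();
translate([7, 4, 399]) open_box();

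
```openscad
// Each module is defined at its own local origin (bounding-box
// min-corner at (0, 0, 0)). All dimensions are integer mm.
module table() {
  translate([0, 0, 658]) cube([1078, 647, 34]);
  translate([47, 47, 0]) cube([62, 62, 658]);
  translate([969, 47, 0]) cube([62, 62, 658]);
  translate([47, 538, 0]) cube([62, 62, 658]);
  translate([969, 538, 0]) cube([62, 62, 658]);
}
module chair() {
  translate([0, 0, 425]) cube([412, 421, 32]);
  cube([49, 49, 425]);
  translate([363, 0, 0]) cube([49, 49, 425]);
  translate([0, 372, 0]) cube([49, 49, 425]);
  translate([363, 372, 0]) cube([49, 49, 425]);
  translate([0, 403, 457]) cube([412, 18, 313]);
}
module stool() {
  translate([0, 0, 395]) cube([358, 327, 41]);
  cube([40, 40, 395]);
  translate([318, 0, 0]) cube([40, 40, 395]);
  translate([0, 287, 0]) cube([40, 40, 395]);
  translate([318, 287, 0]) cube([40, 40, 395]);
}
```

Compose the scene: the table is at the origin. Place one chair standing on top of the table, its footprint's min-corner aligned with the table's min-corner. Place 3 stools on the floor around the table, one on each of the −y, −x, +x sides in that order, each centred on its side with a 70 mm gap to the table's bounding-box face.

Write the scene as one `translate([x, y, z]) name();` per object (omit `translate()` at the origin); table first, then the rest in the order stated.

table();
translate([0, 0, 692]) chair();
translate([360, -397, 0]) stool();
translate([-428, 160, 0]) stool();
translate([1148, 160, 0]) stool();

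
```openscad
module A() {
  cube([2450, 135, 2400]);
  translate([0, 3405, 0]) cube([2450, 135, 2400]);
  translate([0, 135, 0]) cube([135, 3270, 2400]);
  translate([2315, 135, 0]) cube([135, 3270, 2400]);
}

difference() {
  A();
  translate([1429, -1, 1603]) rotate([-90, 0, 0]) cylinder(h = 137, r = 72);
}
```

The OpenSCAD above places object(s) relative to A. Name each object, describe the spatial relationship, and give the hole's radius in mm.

A is a house frame. The house frame has a circular hole through its front wall. The hole's radius is 72 mm.

The subtracted cylinder has r = 72 mm.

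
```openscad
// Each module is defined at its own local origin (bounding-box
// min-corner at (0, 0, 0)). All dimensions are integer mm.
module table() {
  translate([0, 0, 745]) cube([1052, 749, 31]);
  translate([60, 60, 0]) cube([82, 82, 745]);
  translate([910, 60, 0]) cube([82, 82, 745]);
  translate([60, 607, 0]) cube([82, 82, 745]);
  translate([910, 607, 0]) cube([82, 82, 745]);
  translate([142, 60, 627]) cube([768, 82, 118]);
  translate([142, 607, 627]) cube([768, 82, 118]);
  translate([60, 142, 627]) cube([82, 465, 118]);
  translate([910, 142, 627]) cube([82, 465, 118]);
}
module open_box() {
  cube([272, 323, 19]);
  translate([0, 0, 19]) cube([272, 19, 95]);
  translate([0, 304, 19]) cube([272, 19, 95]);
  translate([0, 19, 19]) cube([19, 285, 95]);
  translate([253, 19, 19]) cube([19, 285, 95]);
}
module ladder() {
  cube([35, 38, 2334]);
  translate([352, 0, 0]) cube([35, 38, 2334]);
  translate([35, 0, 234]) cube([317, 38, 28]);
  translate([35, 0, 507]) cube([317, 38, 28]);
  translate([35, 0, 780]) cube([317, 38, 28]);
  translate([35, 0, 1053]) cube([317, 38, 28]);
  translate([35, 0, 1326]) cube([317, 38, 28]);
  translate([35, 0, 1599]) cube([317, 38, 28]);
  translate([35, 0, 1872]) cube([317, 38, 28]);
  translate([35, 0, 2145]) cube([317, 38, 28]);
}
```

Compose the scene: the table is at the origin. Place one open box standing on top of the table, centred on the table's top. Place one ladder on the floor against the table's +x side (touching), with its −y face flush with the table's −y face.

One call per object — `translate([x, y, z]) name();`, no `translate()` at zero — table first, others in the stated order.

table();
translate([390, 213, 776]) open_box();
translate([1052, 0, 0]) ladder();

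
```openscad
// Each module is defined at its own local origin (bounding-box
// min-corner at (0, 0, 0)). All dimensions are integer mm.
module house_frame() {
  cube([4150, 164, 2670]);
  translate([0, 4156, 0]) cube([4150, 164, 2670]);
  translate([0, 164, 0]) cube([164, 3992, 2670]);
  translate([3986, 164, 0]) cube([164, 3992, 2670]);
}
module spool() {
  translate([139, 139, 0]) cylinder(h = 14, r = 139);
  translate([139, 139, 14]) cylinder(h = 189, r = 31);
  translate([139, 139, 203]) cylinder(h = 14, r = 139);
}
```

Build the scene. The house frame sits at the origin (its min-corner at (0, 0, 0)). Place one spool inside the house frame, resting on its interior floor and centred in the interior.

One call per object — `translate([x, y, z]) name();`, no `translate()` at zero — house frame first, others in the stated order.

house_frame();
translate([1936, 2021, 0]) spool();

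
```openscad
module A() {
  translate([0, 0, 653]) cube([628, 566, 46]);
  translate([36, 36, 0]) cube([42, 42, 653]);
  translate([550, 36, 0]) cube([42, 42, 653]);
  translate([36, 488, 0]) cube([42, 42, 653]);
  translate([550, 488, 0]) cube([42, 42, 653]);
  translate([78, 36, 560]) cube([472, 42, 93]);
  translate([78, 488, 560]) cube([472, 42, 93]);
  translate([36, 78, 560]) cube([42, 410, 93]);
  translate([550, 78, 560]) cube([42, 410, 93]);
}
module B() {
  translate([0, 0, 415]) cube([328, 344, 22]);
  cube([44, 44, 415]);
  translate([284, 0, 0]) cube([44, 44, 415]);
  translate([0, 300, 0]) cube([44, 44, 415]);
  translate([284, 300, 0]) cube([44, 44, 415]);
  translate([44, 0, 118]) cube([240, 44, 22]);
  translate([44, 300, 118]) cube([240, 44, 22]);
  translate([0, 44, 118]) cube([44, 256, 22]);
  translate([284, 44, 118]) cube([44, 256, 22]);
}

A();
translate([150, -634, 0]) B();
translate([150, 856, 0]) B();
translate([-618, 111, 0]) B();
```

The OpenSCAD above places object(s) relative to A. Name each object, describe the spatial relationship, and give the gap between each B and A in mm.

Each stool's nearest face is 290 mm from the table's bounding box.

A is a table. B is a stool. Three stools sit around the table at the −y, +y, −x sides. The gap between each stool and the table is 290 mm.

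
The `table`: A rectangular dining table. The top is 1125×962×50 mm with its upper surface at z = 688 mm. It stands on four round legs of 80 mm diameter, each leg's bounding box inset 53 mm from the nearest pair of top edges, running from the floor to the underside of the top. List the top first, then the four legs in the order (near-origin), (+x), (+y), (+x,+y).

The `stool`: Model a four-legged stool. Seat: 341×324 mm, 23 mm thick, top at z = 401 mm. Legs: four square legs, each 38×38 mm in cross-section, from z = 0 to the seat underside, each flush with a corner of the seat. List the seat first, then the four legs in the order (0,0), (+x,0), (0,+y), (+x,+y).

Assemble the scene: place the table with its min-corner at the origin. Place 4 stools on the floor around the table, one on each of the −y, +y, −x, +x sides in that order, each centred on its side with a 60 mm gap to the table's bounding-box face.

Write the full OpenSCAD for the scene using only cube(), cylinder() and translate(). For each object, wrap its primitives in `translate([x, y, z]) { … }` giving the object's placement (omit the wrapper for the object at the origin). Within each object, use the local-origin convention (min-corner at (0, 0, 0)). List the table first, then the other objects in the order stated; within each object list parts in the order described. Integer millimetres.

translate([0, 0, 638]) cube([1125, 962, 50]);
translate([93, 93, 0]) cylinder(h = 638, r = 40);
translate([1032, 93, 0]) cylinder(h = 638, r = 40);
translate([93, 869, 0]) cylinder(h = 638, r = 40);
translate([1032, 869, 0]) cylinder(h = 638, r = 40);
translate([392, -384, 0]) {
  translate([0, 0, 378]) cube([341, 324, 23]);
  cube([38, 38, 378]);
  translate([303, 0, 0]) cube([38, 38, 378]);
  translate([0, 286, 0]) cube([38, 38, 378]);
  translate([303, 286, 0]) cube([38, 38, 378]);
}
translate([392, 1022, 0]) {
  translate([0, 0, 378]) cube([341, 324, 23]);
  cube([38, 38, 378]);
  translate([303, 0, 0]) cube([38, 38, 378]);
  translate([0, 286, 0]) cube([38, 38, 378]);
  translate([303, 286, 0]) cube([38, 38, 378]);
}
translate([-401, 319, 0]) {
  translate([0, 0, 378]) cube([341, 324, 23]);
  cube([38, 38, 378]);
  translate([303, 0, 0]) cube([38, 38, 378]);
  translate([0, 286, 0]) cube([38, 38, 378]);
  translate([303, 286, 0]) cube([38, 38, 378]);
}
translate([1185, 319, 0]) {
  translate([0, 0, 378]) cube([341, 324, 23]);
  cube([38, 38, 378]);
  translate([303, 0, 0]) cube([38, 38, 378]);
  translate([0, 286, 0]) cube([38, 38, 378]);
  translate([303, 286, 0]) cube([38, 38, 378]);
}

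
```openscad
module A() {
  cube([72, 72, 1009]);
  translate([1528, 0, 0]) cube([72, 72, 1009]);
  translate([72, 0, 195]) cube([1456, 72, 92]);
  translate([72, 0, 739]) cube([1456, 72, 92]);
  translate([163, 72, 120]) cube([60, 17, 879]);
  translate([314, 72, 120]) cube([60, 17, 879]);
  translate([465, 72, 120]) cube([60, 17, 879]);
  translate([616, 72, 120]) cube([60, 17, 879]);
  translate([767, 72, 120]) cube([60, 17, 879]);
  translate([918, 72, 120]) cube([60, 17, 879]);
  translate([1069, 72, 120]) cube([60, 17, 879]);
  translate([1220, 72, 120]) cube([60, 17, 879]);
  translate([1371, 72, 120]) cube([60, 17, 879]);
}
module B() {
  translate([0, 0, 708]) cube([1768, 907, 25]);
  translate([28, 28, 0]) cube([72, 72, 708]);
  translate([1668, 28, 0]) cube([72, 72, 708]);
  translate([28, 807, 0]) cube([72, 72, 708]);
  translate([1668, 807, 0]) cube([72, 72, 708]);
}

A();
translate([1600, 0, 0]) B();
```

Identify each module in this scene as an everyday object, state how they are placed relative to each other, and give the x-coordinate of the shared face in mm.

A is a fence section. B is a table. The table is against the fence section's +x side, with their −y faces flush. The x-coordinate of the shared face is 1600 mm.

The fence section's +x face and the table's −x face are both at x = 1600 mm.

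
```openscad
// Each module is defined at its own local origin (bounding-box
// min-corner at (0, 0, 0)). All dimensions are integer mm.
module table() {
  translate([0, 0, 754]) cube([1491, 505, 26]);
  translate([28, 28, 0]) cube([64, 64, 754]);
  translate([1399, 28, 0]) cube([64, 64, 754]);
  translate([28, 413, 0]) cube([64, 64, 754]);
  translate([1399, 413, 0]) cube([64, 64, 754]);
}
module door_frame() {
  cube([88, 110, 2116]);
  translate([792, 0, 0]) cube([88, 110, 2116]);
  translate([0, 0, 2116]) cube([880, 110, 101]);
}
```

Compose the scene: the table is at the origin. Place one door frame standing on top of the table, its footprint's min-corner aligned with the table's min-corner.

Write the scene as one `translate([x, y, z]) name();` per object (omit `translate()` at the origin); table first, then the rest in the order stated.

table();
translate([0, 0, 780]) door_frame();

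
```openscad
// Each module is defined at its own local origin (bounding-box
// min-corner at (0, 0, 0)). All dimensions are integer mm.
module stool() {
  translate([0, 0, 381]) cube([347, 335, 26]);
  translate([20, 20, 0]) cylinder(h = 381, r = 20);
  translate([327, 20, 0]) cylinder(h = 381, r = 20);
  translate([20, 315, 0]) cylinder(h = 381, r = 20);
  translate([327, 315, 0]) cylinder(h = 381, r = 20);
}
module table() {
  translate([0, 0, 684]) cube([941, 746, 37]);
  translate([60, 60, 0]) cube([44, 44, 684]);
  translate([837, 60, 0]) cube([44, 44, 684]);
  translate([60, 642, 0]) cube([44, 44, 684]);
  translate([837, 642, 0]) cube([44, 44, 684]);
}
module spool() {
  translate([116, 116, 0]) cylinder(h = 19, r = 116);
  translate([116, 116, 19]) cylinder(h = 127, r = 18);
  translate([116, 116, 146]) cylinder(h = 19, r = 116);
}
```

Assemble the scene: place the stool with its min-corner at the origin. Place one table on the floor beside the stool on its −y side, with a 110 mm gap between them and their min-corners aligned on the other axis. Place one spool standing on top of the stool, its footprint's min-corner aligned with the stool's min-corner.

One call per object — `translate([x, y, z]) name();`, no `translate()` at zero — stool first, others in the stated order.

stool();
translate([0, -856, 0]) table();
translate([0, 0, 407]) spool();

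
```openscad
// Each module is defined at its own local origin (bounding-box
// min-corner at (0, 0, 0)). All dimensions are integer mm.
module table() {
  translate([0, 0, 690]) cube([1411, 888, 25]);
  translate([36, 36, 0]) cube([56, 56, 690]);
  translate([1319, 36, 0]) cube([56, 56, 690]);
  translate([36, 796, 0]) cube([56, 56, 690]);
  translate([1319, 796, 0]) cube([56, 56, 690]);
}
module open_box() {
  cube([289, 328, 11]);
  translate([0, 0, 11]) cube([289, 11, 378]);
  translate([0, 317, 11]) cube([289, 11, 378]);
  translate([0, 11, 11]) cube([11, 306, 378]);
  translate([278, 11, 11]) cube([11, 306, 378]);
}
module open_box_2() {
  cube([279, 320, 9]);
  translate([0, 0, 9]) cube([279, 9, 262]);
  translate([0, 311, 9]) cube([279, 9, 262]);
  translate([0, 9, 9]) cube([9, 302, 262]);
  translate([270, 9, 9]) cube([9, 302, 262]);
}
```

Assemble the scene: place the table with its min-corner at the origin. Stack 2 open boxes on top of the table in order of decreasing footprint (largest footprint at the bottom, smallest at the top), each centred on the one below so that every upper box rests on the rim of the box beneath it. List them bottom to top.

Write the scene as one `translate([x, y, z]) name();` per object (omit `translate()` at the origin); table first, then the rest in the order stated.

table();
translate([561, 280, 715]) open_box();
translate([566, 284, 1104]) open_box_2();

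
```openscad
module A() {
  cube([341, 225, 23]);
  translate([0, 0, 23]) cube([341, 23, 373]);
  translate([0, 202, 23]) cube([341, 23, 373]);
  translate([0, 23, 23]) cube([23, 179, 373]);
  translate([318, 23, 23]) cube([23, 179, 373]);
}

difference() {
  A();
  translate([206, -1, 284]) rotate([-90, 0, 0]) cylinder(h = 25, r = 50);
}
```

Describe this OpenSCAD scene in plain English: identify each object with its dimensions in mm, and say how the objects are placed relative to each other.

A is an open storage box with external size 341×225×396 mm and wall thickness 23 mm (the base is also 23 mm thick). The base covers the whole footprint; the four walls stand on the base, with the y-facing walls full-width and the x-facing walls fitting between their inner faces.

The open box has a circular hole of radius 50 mm through its front wall, centred at (x = 206, z = 284).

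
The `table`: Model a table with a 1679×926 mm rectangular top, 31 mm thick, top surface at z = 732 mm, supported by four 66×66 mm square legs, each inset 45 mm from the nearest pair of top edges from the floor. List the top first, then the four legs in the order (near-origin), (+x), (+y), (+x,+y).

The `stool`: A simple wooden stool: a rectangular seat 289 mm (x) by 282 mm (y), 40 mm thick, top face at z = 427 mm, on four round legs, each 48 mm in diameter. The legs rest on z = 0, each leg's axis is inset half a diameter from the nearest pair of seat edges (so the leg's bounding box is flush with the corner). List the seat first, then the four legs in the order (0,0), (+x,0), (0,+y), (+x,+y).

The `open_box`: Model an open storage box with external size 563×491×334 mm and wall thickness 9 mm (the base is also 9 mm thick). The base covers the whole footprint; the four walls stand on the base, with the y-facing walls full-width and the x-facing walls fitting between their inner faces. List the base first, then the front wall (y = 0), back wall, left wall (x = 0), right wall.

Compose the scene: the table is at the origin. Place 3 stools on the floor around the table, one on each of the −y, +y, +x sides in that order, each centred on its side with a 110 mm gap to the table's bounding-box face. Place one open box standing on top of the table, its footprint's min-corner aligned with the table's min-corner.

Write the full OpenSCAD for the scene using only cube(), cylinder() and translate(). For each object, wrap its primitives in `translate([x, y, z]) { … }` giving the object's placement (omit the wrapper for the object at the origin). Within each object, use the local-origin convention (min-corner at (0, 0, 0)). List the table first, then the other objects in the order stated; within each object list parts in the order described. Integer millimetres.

translate([0, 0, 701]) cube([1679, 926, 31]);
translate([45, 45, 0]) cube([66, 66, 701]);
translate([1568, 45, 0]) cube([66, 66, 701]);
translate([45, 815, 0]) cube([66, 66, 701]);
translate([1568, 815, 0]) cube([66, 66, 701]);
translate([695, -392, 0]) {
  translate([0, 0, 387]) cube([289, 282, 40]);
  translate([24, 24, 0]) cylinder(h = 387, r = 24);
  translate([265, 24, 0]) cylinder(h = 387, r = 24);
  translate([24, 258, 0]) cylinder(h = 387, r = 24);
  translate([265, 258, 0]) cylinder(h = 387, r = 24);
}
translate([695, 1036, 0]) {
  translate([0, 0, 387]) cube([289, 282, 40]);
  translate([24, 24, 0]) cylinder(h = 387, r = 24);
  translate([265, 24, 0]) cylinder(h = 387, r = 24);
  translate([24, 258, 0]) cylinder(h = 387, r = 24);
  translate([265, 258, 0]) cylinder(h = 387, r = 24);
}
translate([1789, 322, 0]) {
  translate([0, 0, 387]) cube([289, 282, 40]);
  translate([24, 24, 0]) cylinder(h = 387, r = 24);
  translate([265, 24, 0]) cylinder(h = 387, r = 24);
  translate([24, 258, 0]) cylinder(h = 387, r = 24);
  translate([265, 258, 0]) cylinder(h = 387, r = 24);
}
translate([0, 0, 732]) {
  cube([563, 491, 9]);
  translate([0, 0, 9]) cube([563, 9, 325]);
  translate([0, 482, 9]) cube([563, 9, 325]);
  translate([0, 9, 9]) cube([9, 473, 325]);
  translate([554, 9, 9]) cube([9, 473, 325]);
}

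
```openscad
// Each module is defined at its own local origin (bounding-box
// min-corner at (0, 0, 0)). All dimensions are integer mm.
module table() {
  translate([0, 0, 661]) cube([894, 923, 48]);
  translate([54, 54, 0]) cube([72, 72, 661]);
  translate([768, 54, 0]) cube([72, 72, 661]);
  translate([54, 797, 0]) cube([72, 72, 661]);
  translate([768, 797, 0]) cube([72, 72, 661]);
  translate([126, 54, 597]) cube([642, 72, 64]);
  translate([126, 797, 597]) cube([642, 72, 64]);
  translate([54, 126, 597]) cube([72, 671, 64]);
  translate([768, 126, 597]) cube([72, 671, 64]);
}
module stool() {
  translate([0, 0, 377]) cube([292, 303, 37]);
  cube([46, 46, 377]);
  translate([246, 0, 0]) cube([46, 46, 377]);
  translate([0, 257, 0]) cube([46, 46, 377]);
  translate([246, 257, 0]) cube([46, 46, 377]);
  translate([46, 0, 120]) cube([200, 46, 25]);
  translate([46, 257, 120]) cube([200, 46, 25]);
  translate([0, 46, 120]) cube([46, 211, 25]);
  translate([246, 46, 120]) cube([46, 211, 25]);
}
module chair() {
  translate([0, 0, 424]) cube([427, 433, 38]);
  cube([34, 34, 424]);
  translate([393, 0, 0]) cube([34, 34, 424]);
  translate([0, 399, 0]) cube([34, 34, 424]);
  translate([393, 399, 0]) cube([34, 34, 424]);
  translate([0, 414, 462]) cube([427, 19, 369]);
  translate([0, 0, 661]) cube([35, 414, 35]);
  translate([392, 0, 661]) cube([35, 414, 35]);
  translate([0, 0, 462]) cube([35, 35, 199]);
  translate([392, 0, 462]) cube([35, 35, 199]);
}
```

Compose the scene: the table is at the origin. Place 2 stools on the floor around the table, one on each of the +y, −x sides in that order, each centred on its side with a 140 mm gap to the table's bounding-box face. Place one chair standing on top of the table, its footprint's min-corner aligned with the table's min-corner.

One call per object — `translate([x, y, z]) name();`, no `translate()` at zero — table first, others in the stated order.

table();
translate([301, 1063, 0]) stool();
translate([-432, 310, 0]) stool();
translate([0, 0, 709]) chair();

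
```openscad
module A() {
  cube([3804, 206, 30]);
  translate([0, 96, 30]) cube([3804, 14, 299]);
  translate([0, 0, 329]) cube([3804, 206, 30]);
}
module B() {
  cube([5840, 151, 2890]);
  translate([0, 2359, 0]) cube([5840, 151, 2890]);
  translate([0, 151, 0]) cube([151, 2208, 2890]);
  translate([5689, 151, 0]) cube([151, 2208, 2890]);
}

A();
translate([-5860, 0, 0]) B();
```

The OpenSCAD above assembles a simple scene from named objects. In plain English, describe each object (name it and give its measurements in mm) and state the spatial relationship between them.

A is an I-beam lying along x, 3804 mm long. Overall section height 359 mm. Two flanges 206 mm wide (y) and 30 mm thick, one on the floor and one at the top; a web 14 mm thick runs between them, centred on the flange width.

B is a box-shaped house frame (walls only): outside footprint 5840×2510 mm, wall height 2890 mm, wall thickness 151 mm. The two y-facing walls run the full x-width; the two x-facing walls fit between the inner faces of the y-facing walls.

The house frame is on the floor beside the I-beam on its −x side.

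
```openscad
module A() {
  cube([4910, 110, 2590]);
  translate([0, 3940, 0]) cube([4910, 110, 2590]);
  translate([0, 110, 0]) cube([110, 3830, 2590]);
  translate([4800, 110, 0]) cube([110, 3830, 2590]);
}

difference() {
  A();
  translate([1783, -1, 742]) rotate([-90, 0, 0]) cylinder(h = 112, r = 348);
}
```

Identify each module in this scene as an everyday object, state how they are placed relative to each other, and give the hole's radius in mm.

The subtracted cylinder has r = 348 mm.

A is a house frame. The house frame has a circular hole through its front wall. The hole's radius is 348 mm.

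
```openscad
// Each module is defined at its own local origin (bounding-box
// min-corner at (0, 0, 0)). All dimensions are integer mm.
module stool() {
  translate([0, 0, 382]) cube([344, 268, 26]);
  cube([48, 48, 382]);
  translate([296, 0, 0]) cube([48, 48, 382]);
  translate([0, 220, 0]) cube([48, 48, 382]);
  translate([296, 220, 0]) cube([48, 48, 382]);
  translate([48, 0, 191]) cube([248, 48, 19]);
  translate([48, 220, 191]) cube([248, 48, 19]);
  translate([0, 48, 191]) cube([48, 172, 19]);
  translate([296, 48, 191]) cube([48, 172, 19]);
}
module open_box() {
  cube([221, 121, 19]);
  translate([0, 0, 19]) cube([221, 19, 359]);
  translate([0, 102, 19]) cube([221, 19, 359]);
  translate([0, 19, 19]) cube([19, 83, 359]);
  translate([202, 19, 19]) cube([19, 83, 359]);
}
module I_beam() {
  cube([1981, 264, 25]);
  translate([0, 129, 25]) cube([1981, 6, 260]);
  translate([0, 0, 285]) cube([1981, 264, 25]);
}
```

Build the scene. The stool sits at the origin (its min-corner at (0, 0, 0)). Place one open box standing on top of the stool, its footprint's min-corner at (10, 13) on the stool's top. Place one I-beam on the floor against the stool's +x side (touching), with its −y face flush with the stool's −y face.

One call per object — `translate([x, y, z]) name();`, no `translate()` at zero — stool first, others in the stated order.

stool();
translate([10, 13, 408]) open_box();
translate([344, 0, 0]) I_beam();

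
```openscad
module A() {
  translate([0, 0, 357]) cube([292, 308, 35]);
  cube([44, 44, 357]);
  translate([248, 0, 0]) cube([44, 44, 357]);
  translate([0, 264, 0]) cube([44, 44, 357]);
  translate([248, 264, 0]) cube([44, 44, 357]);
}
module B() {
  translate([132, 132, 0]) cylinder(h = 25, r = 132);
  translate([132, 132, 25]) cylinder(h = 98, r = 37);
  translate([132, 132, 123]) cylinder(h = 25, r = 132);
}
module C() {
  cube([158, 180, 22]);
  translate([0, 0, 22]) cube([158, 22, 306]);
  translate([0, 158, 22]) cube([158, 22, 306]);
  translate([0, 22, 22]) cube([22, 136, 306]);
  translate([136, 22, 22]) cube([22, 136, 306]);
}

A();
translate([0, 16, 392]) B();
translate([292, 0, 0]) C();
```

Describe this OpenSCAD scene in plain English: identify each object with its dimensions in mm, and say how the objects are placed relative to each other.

A is a simple wooden stool: a rectangular seat 292 mm (x) by 308 mm (y), 35 mm thick, top face at z = 392 mm, on four square legs, each 44×44 mm in cross-section. The legs rest on z = 0, each flush with a corner of the seat.

B is a spool: two coaxial disc flanges of radius 132 mm and thickness 25 mm, joined by a core cylinder of radius 37 mm and height 98 mm. The lower flange rests on z = 0 and the three cylinders share a vertical axis.

C is an open storage box with external size 158×180×328 mm and wall thickness 22 mm (the base is also 22 mm thick). The base covers the whole footprint; the four walls stand on the base, with the y-facing walls full-width and the x-facing walls fitting between their inner faces.

The spool is on top of the stool. The open box is against the stool's +x side, with their −y faces flush.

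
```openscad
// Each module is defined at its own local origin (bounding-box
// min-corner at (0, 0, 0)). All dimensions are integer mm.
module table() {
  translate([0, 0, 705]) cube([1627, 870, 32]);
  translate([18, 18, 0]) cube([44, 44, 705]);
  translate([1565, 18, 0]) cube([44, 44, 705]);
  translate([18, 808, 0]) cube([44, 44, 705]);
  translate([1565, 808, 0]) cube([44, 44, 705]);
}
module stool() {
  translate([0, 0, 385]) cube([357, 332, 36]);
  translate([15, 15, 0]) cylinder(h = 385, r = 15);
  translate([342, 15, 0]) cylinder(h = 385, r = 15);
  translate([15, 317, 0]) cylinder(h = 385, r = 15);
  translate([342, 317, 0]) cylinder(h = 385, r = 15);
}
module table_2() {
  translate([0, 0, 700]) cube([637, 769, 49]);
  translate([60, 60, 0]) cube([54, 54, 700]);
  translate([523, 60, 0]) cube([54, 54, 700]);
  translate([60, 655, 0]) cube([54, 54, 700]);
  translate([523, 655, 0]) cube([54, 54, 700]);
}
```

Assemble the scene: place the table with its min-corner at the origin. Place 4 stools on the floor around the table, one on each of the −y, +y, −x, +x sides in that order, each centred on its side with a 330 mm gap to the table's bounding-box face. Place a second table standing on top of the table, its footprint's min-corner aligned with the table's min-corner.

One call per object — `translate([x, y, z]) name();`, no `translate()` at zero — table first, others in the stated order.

table();
translate([635, -662, 0]) stool();
translate([635, 1200, 0]) stool();
translate([-687, 269, 0]) stool();
translate([1957, 269, 0]) stool();
translate([0, 0, 737]) table_2();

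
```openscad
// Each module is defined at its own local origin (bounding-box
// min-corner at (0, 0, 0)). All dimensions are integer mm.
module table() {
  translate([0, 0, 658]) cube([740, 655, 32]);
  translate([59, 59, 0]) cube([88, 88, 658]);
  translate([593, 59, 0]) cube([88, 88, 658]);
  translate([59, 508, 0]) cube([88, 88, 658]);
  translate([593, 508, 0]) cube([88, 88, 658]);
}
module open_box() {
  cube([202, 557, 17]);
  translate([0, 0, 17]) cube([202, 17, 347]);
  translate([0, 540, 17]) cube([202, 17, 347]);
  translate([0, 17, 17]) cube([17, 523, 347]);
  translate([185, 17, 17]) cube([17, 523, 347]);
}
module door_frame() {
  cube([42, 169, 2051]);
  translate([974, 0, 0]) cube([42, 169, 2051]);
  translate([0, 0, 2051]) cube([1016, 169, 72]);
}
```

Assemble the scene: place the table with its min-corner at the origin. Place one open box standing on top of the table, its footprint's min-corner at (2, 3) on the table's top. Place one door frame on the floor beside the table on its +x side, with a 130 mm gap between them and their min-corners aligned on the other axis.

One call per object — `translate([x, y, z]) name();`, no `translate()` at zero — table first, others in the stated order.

table();
translate([2, 3, 690]) open_box();
translate([870, 0, 0]) door_frame();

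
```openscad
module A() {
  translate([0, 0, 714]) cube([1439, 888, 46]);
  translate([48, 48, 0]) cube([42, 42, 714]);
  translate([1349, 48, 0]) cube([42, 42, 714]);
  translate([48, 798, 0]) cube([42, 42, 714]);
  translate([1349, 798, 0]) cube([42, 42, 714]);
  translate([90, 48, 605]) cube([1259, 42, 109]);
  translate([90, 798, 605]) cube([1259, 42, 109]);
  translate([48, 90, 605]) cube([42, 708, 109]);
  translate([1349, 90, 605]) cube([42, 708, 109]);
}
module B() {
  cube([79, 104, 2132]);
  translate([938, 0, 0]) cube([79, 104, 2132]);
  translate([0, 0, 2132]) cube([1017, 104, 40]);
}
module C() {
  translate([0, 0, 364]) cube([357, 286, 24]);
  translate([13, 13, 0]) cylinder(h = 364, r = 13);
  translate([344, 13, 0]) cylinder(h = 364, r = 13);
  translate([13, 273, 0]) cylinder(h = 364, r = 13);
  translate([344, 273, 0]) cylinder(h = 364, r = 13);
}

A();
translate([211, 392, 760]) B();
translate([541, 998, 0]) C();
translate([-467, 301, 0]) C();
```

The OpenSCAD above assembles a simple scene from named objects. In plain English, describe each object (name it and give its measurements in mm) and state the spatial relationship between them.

A is a rectangular dining table. The top is 1439×888×46 mm with its upper surface at z = 760 mm. It stands on four 42×42 mm square legs, each inset 48 mm from the nearest pair of top edges, running from the floor to the underside of the top. Four apron rails, 42 mm thick and 109 mm tall, run between adjacent legs with their top edges flush with the underside of the top and their outer faces flush with the legs' outer faces.

B is a door frame. The clear opening is 859 mm wide and 2132 mm high. Two 79 mm wide jambs, 104 mm deep, stand either side of the opening from the floor to the top of the opening. A 40 mm thick head sits across the top of both jambs, spanning the full outside width of the frame.

C is a simple wooden stool: a rectangular seat 357 mm (x) by 286 mm (y), 24 mm thick, top face at z = 388 mm, on four round legs, each 26 mm in diameter. The legs rest on z = 0, each leg's axis is inset half a diameter from the nearest pair of seat edges (so the leg's bounding box is flush with the corner).

The door frame is on top of the table, centred. Two stools sit around the table at the +y, −x sides.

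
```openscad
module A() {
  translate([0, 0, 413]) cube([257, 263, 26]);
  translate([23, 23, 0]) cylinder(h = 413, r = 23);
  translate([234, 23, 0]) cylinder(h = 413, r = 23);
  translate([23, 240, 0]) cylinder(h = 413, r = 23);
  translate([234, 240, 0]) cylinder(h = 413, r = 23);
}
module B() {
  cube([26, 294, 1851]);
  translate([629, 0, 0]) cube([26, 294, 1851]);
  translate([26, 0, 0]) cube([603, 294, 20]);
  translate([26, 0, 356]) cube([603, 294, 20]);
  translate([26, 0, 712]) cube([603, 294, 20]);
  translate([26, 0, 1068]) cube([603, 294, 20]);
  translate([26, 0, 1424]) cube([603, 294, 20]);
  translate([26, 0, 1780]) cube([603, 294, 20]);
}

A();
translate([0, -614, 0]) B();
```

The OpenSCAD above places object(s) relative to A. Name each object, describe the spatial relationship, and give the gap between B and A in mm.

A is a stool. B is a bookshelf. The bookshelf is on the floor beside the stool on its −y side. The gap between the bookshelf and the stool is 320 mm.

The bookshelf's nearest face is 320 mm from the stool's −y face.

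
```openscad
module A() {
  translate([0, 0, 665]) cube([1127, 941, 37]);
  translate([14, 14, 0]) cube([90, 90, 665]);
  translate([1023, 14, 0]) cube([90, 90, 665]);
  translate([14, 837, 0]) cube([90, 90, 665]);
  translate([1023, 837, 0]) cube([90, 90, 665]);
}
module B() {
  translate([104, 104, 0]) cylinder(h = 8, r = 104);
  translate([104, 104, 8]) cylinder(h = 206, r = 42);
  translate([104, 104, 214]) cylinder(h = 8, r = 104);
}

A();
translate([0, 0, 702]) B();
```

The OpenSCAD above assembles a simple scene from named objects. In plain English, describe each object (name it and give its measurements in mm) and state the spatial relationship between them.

A is a rectangular dining table. The top is 1127×941×37 mm with its upper surface at z = 702 mm. It stands on four 90×90 mm square legs, each inset 14 mm from the nearest pair of top edges, running from the floor to the underside of the top.

B is a spool: two coaxial disc flanges of radius 104 mm and thickness 8 mm, joined by a core cylinder of radius 42 mm and height 206 mm. The lower flange rests on z = 0 and the three cylinders share a vertical axis.

The spool is on top of the table.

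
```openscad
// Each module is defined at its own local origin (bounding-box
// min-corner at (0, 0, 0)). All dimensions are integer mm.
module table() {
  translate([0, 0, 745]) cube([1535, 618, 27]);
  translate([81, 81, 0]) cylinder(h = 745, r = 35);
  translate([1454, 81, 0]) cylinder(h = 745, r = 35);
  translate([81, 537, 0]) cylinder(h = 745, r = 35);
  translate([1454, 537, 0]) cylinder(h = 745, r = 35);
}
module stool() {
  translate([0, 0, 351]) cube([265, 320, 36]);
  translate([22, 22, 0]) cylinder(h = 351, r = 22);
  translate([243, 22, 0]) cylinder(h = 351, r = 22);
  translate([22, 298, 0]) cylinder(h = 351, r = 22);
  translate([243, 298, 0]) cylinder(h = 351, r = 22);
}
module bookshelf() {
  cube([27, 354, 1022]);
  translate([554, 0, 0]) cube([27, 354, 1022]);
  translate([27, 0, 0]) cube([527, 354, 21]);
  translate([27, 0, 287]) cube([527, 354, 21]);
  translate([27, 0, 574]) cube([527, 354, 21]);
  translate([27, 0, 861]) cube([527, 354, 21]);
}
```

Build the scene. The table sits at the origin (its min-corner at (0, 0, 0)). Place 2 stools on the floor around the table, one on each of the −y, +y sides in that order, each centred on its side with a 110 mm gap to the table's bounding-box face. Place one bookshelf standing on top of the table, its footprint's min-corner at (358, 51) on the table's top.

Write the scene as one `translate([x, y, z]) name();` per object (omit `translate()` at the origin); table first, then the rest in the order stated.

table();
translate([635, -430, 0]) stool();
translate([635, 728, 0]) stool();
translate([358, 51, 772]) bookshelf();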